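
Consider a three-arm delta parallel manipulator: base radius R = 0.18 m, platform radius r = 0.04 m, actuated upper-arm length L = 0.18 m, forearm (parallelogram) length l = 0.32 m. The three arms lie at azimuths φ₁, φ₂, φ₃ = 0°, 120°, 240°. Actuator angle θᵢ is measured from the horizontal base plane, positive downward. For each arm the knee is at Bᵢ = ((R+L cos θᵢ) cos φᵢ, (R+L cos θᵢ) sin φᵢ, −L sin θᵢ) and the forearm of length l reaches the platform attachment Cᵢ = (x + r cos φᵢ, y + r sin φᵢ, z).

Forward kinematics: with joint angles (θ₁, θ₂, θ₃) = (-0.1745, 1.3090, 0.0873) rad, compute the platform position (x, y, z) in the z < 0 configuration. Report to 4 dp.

(0.0770, -0.1083, -0.1502)

centre 1 = (0.3173·cos0.0°, 0.3173·sin0.0°, 0.0313) = (0.3173, 0.0000, 0.0313)
centre 2 = (0.1866·cos120.0°, 0.1866·sin120.0°, -0.1739) = (-0.0933, 0.1616, -0.1739)
φ3=240.0°: virtual centre (-0.1597, -0.2765, -0.0157), radius l
subtract pairs → two planes through P
[-0.8211 0.3232 -0.4102]·P = -0.0366;  [-0.9538 -0.5531 -0.0939]·P = 0.0006
Cramer: x(z) = 0.0263-0.3374z;  y(z) = -0.0464+0.4121z
into |P−centre ₁|² = l²: 1.2837z² + 0.0956z + -0.0146 = 0;  Δ = 0.0842;  z = -0.1502 or 0.0758 → z<0 root = -0.1502
x = 0.0770, y = -0.1083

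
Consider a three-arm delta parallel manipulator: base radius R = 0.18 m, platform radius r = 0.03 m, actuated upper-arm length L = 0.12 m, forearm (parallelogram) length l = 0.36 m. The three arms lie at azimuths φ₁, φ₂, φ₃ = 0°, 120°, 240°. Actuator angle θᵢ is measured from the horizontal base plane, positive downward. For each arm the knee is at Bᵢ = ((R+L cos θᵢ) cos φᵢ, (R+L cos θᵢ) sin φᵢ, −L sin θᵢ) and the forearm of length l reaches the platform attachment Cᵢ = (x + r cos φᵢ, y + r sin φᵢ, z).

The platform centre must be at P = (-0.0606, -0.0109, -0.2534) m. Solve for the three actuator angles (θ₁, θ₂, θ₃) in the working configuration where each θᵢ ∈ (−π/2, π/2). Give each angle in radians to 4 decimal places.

arm 1 (φ=0.0°): x'=-0.0606, y'=-0.0109
  A cos θ + B sin θ = C:  0.2106·cos θ + -0.2534·sin θ = 0.0272
  θ1 = atan2(B,A) + arccos(C/0.3295) = 0.6109
φ2=120.0° → target in arm frame (0.0209, 0.0579)
  A cos θ + B sin θ = C:  0.1291·cos θ + -0.2534·sin θ = 0.1290
  γ=atan2(-0.2534,0.1291)=-1.0995;  ψ=arccos(0.4535)=1.1001;  θ2=γ+ψ≈0.0006
arm 3 (φ=240.0°): x'=0.0397, y'=-0.0470
  A=0.1103, B=-0.2534, C=(l²−L²−A²−y'²−z²)/(2L)=0.1526
  θ3 = atan2(B,A) + arccos(C/0.2763) = -0.1745

θ₁ = 0.6109, θ₂ = 0.0006, θ₃ = -0.1745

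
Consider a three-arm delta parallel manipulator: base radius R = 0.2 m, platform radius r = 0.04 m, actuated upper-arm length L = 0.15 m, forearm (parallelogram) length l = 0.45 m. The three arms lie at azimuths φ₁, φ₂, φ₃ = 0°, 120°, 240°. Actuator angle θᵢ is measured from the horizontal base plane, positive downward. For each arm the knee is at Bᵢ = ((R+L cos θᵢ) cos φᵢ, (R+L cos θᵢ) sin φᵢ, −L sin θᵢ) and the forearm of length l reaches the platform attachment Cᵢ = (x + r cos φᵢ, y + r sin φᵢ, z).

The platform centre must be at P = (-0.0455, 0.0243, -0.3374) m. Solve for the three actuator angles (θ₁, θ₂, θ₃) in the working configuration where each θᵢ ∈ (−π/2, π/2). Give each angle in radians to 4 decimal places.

arm 1 (φ=0.0°): x'=-0.0455, y'=0.0243
  A=0.2055, B=-0.3374, C=(l²−L²−A²−y'²−z²)/(2L)=0.0778
  √(A²+B²)=0.3951;  θ1 = -1.0237+1.3726 ≈ 0.3488
rotate P by −φ2: (0.0438, 0.0273, -0.3374)
  A=0.1162, B=-0.3374, C=(l²−L²−A²−y'²−z²)/(2L)=0.1730
  γ=atan2(-0.3374,0.1162)=-1.2391;  ψ=arccos(0.4849)=1.0645;  θ2=γ+ψ≈-0.1746
arm 3 (φ=240.0°): x'=0.0017, y'=-0.0516
  A=0.1583, B=-0.3374, C=(l²−L²−A²−y'²−z²)/(2L)=0.1282
  √(A²+B²)=0.3727;  θ3 = -1.1321+1.2198 ≈ 0.0876

θ₁ = 0.3488, θ₂ = -0.1746, θ₃ = 0.0876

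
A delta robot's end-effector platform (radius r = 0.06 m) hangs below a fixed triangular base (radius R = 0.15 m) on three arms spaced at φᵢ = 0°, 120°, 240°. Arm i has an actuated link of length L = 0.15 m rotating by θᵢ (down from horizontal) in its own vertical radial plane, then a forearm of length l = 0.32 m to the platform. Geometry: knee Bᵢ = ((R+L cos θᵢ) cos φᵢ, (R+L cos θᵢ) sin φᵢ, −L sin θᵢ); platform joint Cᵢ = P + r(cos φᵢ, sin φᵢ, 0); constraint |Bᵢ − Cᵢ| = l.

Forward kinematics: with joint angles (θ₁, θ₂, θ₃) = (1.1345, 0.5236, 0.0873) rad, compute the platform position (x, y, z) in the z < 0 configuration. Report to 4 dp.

(-0.1234, -0.0465, -0.2897)

arm 1 at φ=0.0°: (R−r)+L cos θ1 = 0.1534;  O1 = (0.1534, 0.0000, -0.1359)
φ2=120.0°: virtual centre (-0.1100, 0.1904, -0.0750), radius l
O3 = (0.2394·cos240.0°, 0.2394·sin240.0°, -0.0131) = (-0.1197, -0.2074, -0.0131)
|O₂|²−|O₁|² = 0.0120;  |O₃|²−|O₁|² = 0.0155
plane₁₂: -0.5267x+0.3809y+0.1219z = 0.0120
det = 0.4265;  x = -0.0255+0.3380z,  y = -0.0038+0.1474z
into |P−O₁|² = l²: 1.1360z² + 0.1499z + -0.0519 = 0;  Δ = 0.2583;  z = -0.2897 or 0.1578 → z<0 root = -0.2897
x = -0.1234, y = -0.0465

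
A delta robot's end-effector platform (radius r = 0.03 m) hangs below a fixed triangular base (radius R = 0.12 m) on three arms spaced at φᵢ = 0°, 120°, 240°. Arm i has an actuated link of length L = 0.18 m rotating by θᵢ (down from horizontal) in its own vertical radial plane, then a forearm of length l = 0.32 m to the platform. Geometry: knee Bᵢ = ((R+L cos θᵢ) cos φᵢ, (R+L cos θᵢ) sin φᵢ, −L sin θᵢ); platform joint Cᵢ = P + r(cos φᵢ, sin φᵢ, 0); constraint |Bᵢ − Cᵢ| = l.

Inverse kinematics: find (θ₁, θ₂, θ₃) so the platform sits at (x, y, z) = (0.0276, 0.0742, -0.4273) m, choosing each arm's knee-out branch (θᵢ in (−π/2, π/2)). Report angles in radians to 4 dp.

θ₁ = 1.0472, θ₂ = 0.9602, θ₃ = 1.3965

arm 1 (φ=0.0°): x'=0.0276, y'=0.0742
  e−x'=0.0624;  (l²−L²−(e−x')²−y'²−z²)/2L = -0.3388
  γ=atan2(-0.4273,0.0624)=-1.4258;  ψ=arccos(-0.7847)=2.4730;  θ1=γ+ψ≈1.0472
rotate P by −φ2: (0.0505, -0.0610, -0.4273)
  A=0.0395, B=-0.4273, C=(l²−L²−A²−y'²−z²)/(2L)=-0.3274
  γ=atan2(-0.4273,0.0395)=-1.4785;  ψ=arccos(-0.7630)=2.4387;  θ2=γ+ψ≈0.9602
φ3=240.0° → target in arm frame (-0.0781, -0.0132)
  A=0.1681, B=-0.4273, C=(l²−L²−A²−y'²−z²)/(2L)=-0.3917
  √(A²+B²)=0.4592;  θ3 = -1.1961+2.5926 ≈ 1.3965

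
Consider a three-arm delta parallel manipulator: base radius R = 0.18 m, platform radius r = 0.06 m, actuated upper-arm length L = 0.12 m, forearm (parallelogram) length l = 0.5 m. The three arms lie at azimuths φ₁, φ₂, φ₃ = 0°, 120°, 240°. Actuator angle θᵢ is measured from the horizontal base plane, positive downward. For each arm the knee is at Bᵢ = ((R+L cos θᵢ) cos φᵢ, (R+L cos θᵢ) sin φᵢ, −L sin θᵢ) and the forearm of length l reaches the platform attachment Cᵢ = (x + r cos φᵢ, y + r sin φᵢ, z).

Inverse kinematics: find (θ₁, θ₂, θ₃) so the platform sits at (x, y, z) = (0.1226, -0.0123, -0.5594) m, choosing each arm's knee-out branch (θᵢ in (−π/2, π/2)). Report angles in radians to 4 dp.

θ₁ = 0.6106, θ₂ = 1.3957, θ₃ = 1.3088

arm 1 (φ=0.0°): x'=0.1226, y'=-0.0123
  e−x'=-0.0026;  (l²−L²−(e−x')²−y'²−z²)/2L = -0.3229
  γ=atan2(-0.5594,-0.0026)=-1.5754;  ψ=arccos(-0.5771)=2.1860;  θ1=γ+ψ≈0.6106
arm 2 (φ=120.0°): x'=-0.0720, y'=-0.1000
  e−x'=0.1920;  (l²−L²−(e−x')²−y'²−z²)/2L = -0.5174
  √(A²+B²)=0.5914;  θ2 = -1.2402+2.6360 ≈ 1.3957
φ3=240.0° → target in arm frame (-0.0506, 0.1123)
  A cos θ + B sin θ = C:  0.1706·cos θ + -0.5594·sin θ = -0.4961
  θ3 = atan2(B,A) + arccos(C/0.5848) = 1.3088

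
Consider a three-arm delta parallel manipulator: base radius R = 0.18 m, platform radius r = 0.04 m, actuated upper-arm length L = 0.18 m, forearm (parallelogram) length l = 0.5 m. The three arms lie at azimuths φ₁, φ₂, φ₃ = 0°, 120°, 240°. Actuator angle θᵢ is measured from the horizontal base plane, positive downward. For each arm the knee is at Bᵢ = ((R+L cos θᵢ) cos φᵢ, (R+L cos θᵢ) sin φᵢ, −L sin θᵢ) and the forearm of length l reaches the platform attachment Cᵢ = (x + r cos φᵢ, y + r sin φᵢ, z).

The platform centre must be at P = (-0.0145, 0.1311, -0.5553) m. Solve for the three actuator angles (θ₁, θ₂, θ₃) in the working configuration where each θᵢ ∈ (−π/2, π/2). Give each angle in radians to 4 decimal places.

θ₁ = 0.9597, θ₂ = 0.5234, θ₃ = 1.2217

φ1=0.0° → target in arm frame (-0.0145, 0.1311)
  A=0.1545, B=-0.5553, C=(l²−L²−A²−y'²−z²)/(2L)=-0.3662
  √(A²+B²)=0.5764;  θ1 = -1.2994+2.2591 ≈ 0.9597
φ2=120.0° → target in arm frame (0.1208, -0.0530)
  A cos θ + B sin θ = C:  0.0192·cos θ + -0.5553·sin θ = -0.2609
  γ=atan2(-0.5553,0.0192)=-1.5362;  ψ=arccos(-0.4696)=2.0596;  θ2=γ+ψ≈0.5234
φ3=240.0° → target in arm frame (-0.1063, -0.0781)
  A cos θ + B sin θ = C:  0.2463·cos θ + -0.5553·sin θ = -0.4375
  γ=atan2(-0.5553,0.2463)=-1.1533;  ψ=arccos(-0.7203)=2.3750;  θ3=γ+ψ≈1.2217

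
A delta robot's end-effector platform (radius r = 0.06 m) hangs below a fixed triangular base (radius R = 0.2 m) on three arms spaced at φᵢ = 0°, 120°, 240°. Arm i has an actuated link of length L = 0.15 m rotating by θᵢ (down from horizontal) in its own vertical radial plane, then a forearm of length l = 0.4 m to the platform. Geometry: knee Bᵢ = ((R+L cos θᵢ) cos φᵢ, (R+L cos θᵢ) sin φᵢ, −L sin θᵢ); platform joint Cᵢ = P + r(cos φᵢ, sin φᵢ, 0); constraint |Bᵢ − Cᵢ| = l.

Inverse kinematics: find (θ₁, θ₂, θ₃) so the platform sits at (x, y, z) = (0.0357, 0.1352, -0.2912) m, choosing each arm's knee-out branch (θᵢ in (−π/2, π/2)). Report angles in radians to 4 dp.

θ₁ = 0.0874, θ₂ = -0.3486, θ₃ = 0.9598

arm 1 (φ=0.0°): x'=0.0357, y'=0.1352
  A cos θ + B sin θ = C:  0.1043·cos θ + -0.2912·sin θ = 0.0785
  γ=atan2(-0.2912,0.1043)=-1.2269;  ψ=arccos(0.2537)=1.3143;  θ1=γ+ψ≈0.0874
φ2=120.0° → target in arm frame (0.0992, -0.0985)
  e−x'=0.0408;  (l²−L²−(e−x')²−y'²−z²)/2L = 0.1378
  γ=atan2(-0.2912,0.0408)=-1.4317;  ψ=arccos(0.4686)=1.0831;  θ2=γ+ψ≈-0.3486
φ3=240.0° → target in arm frame (-0.1349, -0.0367)
  A=0.2749, B=-0.2912, C=(l²−L²−A²−y'²−z²)/(2L)=-0.0808
  θ3 = atan2(B,A) + arccos(C/0.4005) = 0.9598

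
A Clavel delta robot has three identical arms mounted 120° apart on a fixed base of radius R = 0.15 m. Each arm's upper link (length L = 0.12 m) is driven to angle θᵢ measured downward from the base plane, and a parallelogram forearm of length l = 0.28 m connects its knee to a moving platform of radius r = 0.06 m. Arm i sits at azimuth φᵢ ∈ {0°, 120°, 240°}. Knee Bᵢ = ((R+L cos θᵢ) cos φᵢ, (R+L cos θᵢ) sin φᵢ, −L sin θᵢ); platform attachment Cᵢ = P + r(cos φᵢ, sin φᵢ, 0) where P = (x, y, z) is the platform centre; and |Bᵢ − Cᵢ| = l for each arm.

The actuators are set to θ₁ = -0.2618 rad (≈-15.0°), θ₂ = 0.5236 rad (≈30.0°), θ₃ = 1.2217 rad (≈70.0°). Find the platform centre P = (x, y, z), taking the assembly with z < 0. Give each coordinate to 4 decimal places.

(0.1114, 0.0741, -0.2219)

arm 1 at φ=0.0°: e+L cos θ1 = 0.2059;  centre 1 = (0.2059, 0.0000, 0.0311)
φ2=120.0°: virtual centre (-0.0970, 0.1679, -0.0600), radius l
arm 3 at φ=240.0°: e+L cos θ3 = 0.1310;  centre 3 = (-0.0655, -0.1135, -0.1128)
subtract pairs → two planes through P
plane₁₂: -0.6057x+0.3359y+-0.1821z = -0.0022
Cramer: x(z) = 0.0157-0.4313z;  y(z) = 0.0219-0.2357z
into |P−centre ₁|² = l²: 1.2416z² + 0.0917z + -0.0408 = 0;  Δ = 0.2109;  z = -0.2219 or 0.1480 → z<0 root = -0.2219
x = 0.1114, y = 0.0741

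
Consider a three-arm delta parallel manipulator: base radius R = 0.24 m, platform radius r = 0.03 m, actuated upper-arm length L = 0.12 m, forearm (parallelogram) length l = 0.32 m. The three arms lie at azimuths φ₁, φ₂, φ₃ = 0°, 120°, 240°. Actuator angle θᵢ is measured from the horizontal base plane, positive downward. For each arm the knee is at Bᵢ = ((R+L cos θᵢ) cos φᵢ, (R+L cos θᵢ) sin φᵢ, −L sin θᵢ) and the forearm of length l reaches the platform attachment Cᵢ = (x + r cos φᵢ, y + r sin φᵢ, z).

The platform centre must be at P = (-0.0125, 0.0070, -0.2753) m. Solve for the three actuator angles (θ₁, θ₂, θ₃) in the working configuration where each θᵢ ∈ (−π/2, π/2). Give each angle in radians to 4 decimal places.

rotate P by −φ1: (-0.0125, 0.0070, -0.2753)
  A=0.2225, B=-0.2753, C=(l²−L²−A²−y'²−z²)/(2L)=-0.1556
  γ=atan2(-0.2753,0.2225)=-0.8911;  ψ=arccos(-0.4396)=2.0259;  θ1=γ+ψ≈1.1349
rotate P by −φ2: (0.0123, 0.0073, -0.2753)
  e−x'=0.1977;  (l²−L²−(e−x')²−y'²−z²)/2L = -0.1122
  √(A²+B²)=0.3389;  θ2 = -0.9480+1.9082 ≈ 0.9601
rotate P by −φ3: (0.0002, -0.0143, -0.2753)
  A cos θ + B sin θ = C:  0.2098·cos θ + -0.2753·sin θ = -0.1334
  √(A²+B²)=0.3461;  θ3 = -0.9196+1.9664 ≈ 1.0469

θ₁ = 1.1349, θ₂ = 0.9601, θ₃ = 1.0469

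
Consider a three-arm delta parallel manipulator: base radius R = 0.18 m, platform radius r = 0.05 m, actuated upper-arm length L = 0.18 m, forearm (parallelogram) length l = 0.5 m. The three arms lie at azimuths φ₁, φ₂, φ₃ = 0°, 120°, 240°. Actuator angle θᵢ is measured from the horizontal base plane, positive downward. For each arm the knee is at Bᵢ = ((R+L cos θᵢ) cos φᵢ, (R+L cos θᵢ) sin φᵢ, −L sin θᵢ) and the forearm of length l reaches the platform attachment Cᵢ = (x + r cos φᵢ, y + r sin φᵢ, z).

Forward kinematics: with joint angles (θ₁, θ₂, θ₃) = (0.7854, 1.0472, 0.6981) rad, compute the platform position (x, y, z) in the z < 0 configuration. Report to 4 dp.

O1 = (0.2573·cos0.0°, 0.2573·sin0.0°, -0.1273) = (0.2573, 0.0000, -0.1273)
φ2=120.0°: virtual centre (-0.1100, 0.1905, -0.1559), radius l
φ3=240.0°: virtual centre (-0.1339, -0.2320, -0.1157), radius l
subtract pairs → two planes through P
[-0.7346 0.3811 -0.0572]·P = -0.0097;  [-0.7824 -0.4640 0.0232]·P = 0.0028
Cramer: x(z) = 0.0054-0.0277z;  y(z) = -0.0150+0.0967z
into |P−O₁|² = l²: 1.0101z² + 0.2656z + -0.1701 = 0;  Δ = 0.7579;  z = -0.5624 or 0.2995 → z<0 root = -0.5624
x = 0.0210, y = -0.0694

(0.0210, -0.0694, -0.5624)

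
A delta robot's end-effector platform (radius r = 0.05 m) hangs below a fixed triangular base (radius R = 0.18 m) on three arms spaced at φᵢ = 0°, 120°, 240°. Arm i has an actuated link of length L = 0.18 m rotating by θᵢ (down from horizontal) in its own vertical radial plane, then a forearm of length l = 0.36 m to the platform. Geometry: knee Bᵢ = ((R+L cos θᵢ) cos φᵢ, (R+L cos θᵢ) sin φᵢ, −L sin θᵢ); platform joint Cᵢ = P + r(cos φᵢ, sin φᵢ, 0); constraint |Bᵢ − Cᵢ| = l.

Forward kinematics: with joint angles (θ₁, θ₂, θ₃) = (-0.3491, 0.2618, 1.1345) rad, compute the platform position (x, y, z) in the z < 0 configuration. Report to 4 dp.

O1 = (0.2991·cos0.0°, 0.2991·sin0.0°, 0.0616) = (0.2991, 0.0000, 0.0616)
O2 = (0.3039·cos120.0°, 0.3039·sin120.0°, -0.0466) = (-0.1519, 0.2632, -0.0466)
O3 = (0.2061·cos240.0°, 0.2061·sin240.0°, -0.1631) = (-0.1030, -0.1785, -0.1631)
|O₂|²−|O₁|² = 0.0012;  |O₃|²−|O₁|² = -0.0242
linear system: -0.9022x+0.5263y = 0.0012−-0.2163z; -0.8044x+-0.3569y = -0.0242−-0.4494z
Cramer: x(z) = 0.0165-0.4209z;  y(z) = 0.0306-0.3105z
quadratic in z: (1.2736)z²+(0.0958)z+(-0.0450)=0, √Δ=0.4882 → z ∈ {-0.2293, 0.1541}; z = -0.2293 (taking z<0)
x = 0.1130, y = 0.1018

(0.1130, 0.1018, -0.2293)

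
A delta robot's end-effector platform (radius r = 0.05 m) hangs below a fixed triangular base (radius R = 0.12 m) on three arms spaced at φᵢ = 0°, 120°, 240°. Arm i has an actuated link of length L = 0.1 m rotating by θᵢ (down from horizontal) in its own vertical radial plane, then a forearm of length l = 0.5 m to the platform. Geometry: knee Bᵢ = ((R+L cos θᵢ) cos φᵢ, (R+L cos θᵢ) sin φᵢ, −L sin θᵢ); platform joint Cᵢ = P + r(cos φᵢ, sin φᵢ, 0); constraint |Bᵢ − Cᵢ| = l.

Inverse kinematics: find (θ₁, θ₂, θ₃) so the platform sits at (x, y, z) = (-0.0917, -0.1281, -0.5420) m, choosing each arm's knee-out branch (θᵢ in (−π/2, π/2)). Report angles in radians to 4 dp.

arm 1 (φ=0.0°): x'=-0.0917, y'=-0.1281
  A=0.1617, B=-0.5420, C=(l²−L²−A²−y'²−z²)/(2L)=-0.4816
  θ1 = atan2(B,A) + arccos(C/0.5656) = 1.3087
φ2=120.0° → target in arm frame (-0.0651, 0.1435)
  A=0.1351, B=-0.5420, C=(l²−L²−A²−y'²−z²)/(2L)=-0.4630
  θ2 = atan2(B,A) + arccos(C/0.5586) = 1.2213
rotate P by −φ3: (0.1568, -0.0154, -0.5420)
  A cos θ + B sin θ = C:  -0.0868·cos θ + -0.5420·sin θ = -0.3077
  √(A²+B²)=0.5489;  θ3 = -1.7296+2.1658 ≈ 0.4362

θ₁ = 1.3087, θ₂ = 1.2213, θ₃ = 0.4362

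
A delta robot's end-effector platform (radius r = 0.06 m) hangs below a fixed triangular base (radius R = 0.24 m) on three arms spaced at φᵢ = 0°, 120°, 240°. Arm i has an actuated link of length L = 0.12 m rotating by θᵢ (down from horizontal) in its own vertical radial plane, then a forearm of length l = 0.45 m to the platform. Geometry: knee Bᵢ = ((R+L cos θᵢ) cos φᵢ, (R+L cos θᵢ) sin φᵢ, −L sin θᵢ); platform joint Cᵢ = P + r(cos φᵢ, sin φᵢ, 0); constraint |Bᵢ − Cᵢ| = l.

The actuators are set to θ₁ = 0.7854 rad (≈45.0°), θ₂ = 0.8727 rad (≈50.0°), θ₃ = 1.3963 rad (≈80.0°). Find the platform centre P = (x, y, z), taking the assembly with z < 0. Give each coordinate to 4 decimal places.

(0.0461, 0.0602, -0.4735)

centre 1 = (0.2649·cos0.0°, 0.2649·sin0.0°, -0.0849) = (0.2649, 0.0000, -0.0849)
centre 2 = (0.2571·cos120.0°, 0.2571·sin120.0°, -0.0919) = (-0.1286, 0.2227, -0.0919)
φ3=240.0°: virtual centre (-0.1004, -0.1739, -0.1182), radius l
eliminate P² terms by subtracting sphere 1 from 2 and 3
linear system: -0.7868x+0.4454y = -0.0028−-0.0142z; -0.7305x+-0.3479y = -0.0230−-0.0666z
det = 0.5991;  x = 0.0187+-0.0578z,  y = 0.0269+-0.0703z
into |P−centre ₁|² = l²: 1.0083z² + 0.1944z + -0.1340 = 0;  Δ = 0.5783;  z = -0.4735 or 0.2807 → z<0 root = -0.4735
x = 0.0461, y = 0.0602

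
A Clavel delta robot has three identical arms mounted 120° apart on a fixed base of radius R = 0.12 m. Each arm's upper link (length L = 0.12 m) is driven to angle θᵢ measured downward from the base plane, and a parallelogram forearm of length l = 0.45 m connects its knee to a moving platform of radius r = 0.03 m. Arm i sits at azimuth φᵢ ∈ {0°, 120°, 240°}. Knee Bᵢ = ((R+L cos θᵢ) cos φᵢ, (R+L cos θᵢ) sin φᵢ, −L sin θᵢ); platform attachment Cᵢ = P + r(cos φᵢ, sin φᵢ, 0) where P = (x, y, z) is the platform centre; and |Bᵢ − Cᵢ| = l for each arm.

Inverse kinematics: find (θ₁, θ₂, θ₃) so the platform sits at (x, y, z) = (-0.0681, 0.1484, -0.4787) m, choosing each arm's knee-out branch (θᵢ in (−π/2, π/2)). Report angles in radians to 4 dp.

arm 1 (φ=0.0°): x'=-0.0681, y'=0.1484
  A=0.1581, B=-0.4787, C=(l²−L²−A²−y'²−z²)/(2L)=-0.3670
  γ=atan2(-0.4787,0.1581)=-1.2518;  ψ=arccos(-0.7279)=2.3861;  θ1=γ+ψ≈1.1343
rotate P by −φ2: (0.1626, -0.0152, -0.4787)
  A=-0.0726, B=-0.4787, C=(l²−L²−A²−y'²−z²)/(2L)=-0.1940
  √(A²+B²)=0.4842;  θ2 = -1.7212+1.9830 ≈ 0.2617
arm 3 (φ=240.0°): x'=-0.0945, y'=-0.1332
  e−x'=0.1845;  (l²−L²−(e−x')²−y'²−z²)/2L = -0.3867
  √(A²+B²)=0.5130;  θ3 = -1.2030+2.4247 ≈ 1.2217

θ₁ = 1.1343, θ₂ = 0.2617, θ₃ = 1.2217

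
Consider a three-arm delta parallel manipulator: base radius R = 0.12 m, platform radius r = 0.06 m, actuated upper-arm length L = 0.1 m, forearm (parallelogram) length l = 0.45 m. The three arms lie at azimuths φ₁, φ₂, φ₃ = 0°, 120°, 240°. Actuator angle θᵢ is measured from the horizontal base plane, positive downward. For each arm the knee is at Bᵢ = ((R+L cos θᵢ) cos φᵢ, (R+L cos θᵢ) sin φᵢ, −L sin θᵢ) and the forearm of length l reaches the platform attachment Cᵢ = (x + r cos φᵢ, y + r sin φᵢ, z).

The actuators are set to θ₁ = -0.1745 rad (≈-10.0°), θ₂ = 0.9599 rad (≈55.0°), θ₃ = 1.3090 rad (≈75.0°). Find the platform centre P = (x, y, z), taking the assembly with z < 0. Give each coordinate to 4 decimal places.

O1 = (0.1585·cos0.0°, 0.1585·sin0.0°, 0.0174) = (0.1585, 0.0000, 0.0174)
φ2=120.0°: virtual centre (-0.0587, 0.1016, -0.0819), radius l
arm 3 at φ=240.0°: ρ3 = 0.0859;  O3 = (-0.0429, -0.0744, -0.0966)
eliminate P² terms by subtracting sphere 1 from 2 and 3
plane₁₂: -0.4343x+0.2033y+-0.1985z = -0.0049
Cramer: x(z) = 0.0171-0.5179z;  y(z) = 0.0123-0.1297z
sphere 1 gives Az²+Bz+C=0 with A=1.2850, B=0.1085, C=-0.1821;  B²−4AC=0.9476;  roots -0.4210, 0.3365;  negative root z = -0.4210
x = 0.2351, y = 0.0669

(0.2351, 0.0669, -0.4210)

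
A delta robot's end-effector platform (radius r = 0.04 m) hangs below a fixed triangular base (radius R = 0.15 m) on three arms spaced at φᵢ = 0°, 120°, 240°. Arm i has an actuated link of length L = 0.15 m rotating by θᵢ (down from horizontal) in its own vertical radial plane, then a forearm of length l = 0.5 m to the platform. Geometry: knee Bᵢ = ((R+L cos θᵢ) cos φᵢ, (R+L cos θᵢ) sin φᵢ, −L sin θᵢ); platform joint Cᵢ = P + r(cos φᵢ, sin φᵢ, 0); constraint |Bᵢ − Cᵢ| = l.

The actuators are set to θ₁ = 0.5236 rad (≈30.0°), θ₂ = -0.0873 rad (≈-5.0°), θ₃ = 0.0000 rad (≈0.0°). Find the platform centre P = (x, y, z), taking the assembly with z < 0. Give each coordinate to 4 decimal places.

(-0.1027, 0.0127, -0.4390)

φ1=0.0°: virtual centre (0.2399, 0.0000, -0.0750), radius l
O2 = (0.2594·cos120.0°, 0.2594·sin120.0°, 0.0131) = (-0.1297, 0.2247, 0.0131)
O3 = (0.2600·cos240.0°, 0.2600·sin240.0°, 0.0000) = (-0.1300, -0.2252, 0.0000)
eliminate P² terms by subtracting sphere 1 from 2 and 3
[-0.7392 0.4493 0.1762]·P = 0.0043;  [-0.7398 -0.4503 0.1500]·P = 0.0044
det = 0.6653;  x = -0.0059+0.2205z,  y = -0.0001+-0.0292z
into |P−O₁|² = l²: 1.0495z² + 0.0416z + -0.1840 = 0;  Δ = 0.7740;  z = -0.4390 or 0.3993 → z<0 root = -0.4390
x = -0.1027, y = 0.0127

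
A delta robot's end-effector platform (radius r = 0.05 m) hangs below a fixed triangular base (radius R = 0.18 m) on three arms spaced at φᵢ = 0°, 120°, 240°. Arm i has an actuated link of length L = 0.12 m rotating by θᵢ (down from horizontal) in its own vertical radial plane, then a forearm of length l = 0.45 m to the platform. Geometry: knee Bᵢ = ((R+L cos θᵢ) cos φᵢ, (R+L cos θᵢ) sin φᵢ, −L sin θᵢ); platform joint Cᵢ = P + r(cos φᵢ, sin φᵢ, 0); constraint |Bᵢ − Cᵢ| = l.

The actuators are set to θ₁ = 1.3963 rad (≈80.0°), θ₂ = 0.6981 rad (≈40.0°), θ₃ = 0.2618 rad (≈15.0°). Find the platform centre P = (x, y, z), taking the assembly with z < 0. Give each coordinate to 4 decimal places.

(-0.1463, -0.0547, -0.4517)

centre 1 = (0.1508·cos0.0°, 0.1508·sin0.0°, -0.1182) = (0.1508, 0.0000, -0.1182)
arm 2 at φ=120.0°: (R−r)+L cos θ2 = 0.2219;  centre 2 = (-0.1110, 0.1922, -0.0771)
φ3=240.0°: virtual centre (-0.1230, -0.2130, -0.0311), radius l
eliminate P² terms by subtracting sphere 1 from 2 and 3
[-0.5236 0.3844 0.0821]·P = 0.0185;  [-0.5476 -0.4259 0.1742]·P = 0.0247
det = 0.4335;  x = -0.0401+0.2352z,  y = -0.0065+0.1068z
into |P−centre ₁|² = l²: 1.0667z² + 0.1452z + -0.1520 = 0;  Δ = 0.6698;  z = -0.4517 or 0.3156 → z<0 root = -0.4517
x = -0.1463, y = -0.0547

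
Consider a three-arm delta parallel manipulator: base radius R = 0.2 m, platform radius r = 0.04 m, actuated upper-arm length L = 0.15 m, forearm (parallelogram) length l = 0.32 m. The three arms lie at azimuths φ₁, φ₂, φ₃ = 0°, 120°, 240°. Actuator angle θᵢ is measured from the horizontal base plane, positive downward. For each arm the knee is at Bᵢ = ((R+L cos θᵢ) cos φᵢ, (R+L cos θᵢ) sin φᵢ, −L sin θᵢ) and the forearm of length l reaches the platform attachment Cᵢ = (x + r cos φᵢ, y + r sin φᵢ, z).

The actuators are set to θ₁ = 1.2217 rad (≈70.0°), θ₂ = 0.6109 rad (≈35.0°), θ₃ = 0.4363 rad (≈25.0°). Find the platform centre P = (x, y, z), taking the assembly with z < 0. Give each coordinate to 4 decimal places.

(-0.0839, -0.0150, -0.2635)

arm 1 at φ=0.0°: e+L cos θ1 = 0.2113;  centre 1 = (0.2113, 0.0000, -0.1410)
φ2=120.0°: virtual centre (-0.1414, 0.2450, -0.0860), radius l
φ3=240.0°: virtual centre (-0.1480, -0.2563, -0.0634), radius l
|centre ₂|²−|centre ₁|² = 0.0229;  |centre ₃|²−|centre ₁|² = 0.0271
[-0.7055 0.4899 0.1098]·P = 0.0229;  [-0.7186 -0.5126 0.1551]·P = 0.0271
det = 0.7137;  x = -0.0350+0.1854z,  y = -0.0037+0.0428z
sphere 1 gives Az²+Bz+C=0 with A=1.0362, B=0.1903, C=-0.0218;  B²−4AC=0.1267;  roots -0.2635, 0.0799;  negative root z = -0.2635
x = -0.0839, y = -0.0150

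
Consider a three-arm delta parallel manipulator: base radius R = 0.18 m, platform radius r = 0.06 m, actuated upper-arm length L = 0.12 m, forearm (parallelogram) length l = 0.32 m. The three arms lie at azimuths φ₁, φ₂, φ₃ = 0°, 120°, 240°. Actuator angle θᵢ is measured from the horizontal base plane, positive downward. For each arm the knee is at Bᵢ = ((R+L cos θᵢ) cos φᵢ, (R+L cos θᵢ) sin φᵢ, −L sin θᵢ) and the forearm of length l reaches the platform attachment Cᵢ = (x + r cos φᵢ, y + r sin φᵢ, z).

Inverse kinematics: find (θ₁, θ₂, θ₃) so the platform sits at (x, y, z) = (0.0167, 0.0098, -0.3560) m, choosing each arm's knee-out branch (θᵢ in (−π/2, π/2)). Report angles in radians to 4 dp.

rotate P by −φ1: (0.0167, 0.0098, -0.3560)
  e−x'=0.1033;  (l²−L²−(e−x')²−y'²−z²)/2L = -0.2063
  √(A²+B²)=0.3707;  θ1 = -1.2884+2.1609 ≈ 0.8725
arm 2 (φ=120.0°): x'=0.0001, y'=-0.0194
  A=0.1199, B=-0.3560, C=(l²−L²−A²−y'²−z²)/(2L)=-0.2228
  θ2 = atan2(B,A) + arccos(C/0.3756) = 0.9598
φ3=240.0° → target in arm frame (-0.0168, 0.0096)
  e−x'=0.1368;  (l²−L²−(e−x')²−y'²−z²)/2L = -0.2398
  γ=atan2(-0.3560,0.1368)=-1.2038;  ψ=arccos(-0.6287)=2.2507;  θ3=γ+ψ≈1.0469

θ₁ = 0.8725, θ₂ = 0.9598, θ₃ = 1.0469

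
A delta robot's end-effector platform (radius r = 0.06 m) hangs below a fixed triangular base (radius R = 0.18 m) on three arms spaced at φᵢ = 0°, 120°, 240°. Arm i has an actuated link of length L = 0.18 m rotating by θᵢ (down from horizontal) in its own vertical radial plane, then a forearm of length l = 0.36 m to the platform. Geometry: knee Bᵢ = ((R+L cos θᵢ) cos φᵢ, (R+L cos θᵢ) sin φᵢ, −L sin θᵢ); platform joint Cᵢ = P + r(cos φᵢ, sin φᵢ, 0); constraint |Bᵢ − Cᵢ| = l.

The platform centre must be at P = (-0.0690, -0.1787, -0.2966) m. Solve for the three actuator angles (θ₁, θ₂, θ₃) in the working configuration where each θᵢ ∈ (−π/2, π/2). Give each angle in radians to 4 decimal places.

θ₁ = 1.0470, θ₂ = 1.2215, θ₃ = -0.2618

rotate P by −φ1: (-0.0690, -0.1787, -0.2966)
  A cos θ + B sin θ = C:  0.1890·cos θ + -0.2966·sin θ = -0.1623
  γ=atan2(-0.2966,0.1890)=-1.0035;  ψ=arccos(-0.4615)=2.0504;  θ1=γ+ψ≈1.0470
arm 2 (φ=120.0°): x'=-0.1203, y'=0.1491
  A cos θ + B sin θ = C:  0.2403·cos θ + -0.2966·sin θ = -0.1965
  θ2 = atan2(B,A) + arccos(C/0.3817) = 1.2215
rotate P by −φ3: (0.1893, 0.0296, -0.2966)
  A=-0.0693, B=-0.2966, C=(l²−L²−A²−y'²−z²)/(2L)=0.0099
  γ=atan2(-0.2966,-0.0693)=-1.8002;  ψ=arccos(0.0324)=1.5384;  θ3=γ+ψ≈-0.2618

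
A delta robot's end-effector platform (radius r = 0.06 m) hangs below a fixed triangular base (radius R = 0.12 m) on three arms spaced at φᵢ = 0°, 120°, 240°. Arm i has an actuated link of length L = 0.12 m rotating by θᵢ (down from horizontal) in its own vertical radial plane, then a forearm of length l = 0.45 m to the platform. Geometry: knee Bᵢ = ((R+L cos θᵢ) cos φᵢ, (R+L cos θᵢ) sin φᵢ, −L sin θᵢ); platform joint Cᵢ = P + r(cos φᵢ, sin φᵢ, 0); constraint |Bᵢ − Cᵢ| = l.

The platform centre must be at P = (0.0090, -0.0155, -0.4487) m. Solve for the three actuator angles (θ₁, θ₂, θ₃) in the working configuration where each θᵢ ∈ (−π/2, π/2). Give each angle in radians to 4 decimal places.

θ₁ = 0.2620, θ₂ = 0.3495, θ₃ = 0.2623

φ1=0.0° → target in arm frame (0.0090, -0.0155)
  A=0.0510, B=-0.4487, C=(l²−L²−A²−y'²−z²)/(2L)=-0.0670
  γ=atan2(-0.4487,0.0510)=-1.4576;  ψ=arccos(-0.1483)=1.7196;  θ1=γ+ψ≈0.2620
rotate P by −φ2: (-0.0179, 0.0000, -0.4487)
  e−x'=0.0779;  (l²−L²−(e−x')²−y'²−z²)/2L = -0.0804
  γ=atan2(-0.4487,0.0779)=-1.3988;  ψ=arccos(-0.1766)=1.7483;  θ2=γ+ψ≈0.3495
rotate P by −φ3: (0.0089, 0.0155, -0.4487)
  A=0.0511, B=-0.4487, C=(l²−L²−A²−y'²−z²)/(2L)=-0.0670
  θ3 = atan2(B,A) + arccos(C/0.4516) = 0.2623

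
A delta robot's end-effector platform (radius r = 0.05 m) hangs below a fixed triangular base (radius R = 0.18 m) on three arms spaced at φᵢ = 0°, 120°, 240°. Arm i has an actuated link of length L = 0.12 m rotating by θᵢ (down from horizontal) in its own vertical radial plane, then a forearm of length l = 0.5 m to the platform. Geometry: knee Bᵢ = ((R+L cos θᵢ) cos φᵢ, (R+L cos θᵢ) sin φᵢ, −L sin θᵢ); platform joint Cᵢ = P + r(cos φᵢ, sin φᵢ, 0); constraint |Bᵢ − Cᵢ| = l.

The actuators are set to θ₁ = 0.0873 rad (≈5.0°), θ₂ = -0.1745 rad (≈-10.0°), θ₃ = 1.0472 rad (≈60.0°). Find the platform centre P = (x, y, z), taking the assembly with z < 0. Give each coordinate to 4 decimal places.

φ1=0.0°: virtual centre (0.2495, 0.0000, -0.0105), radius l
arm 2 at φ=120.0°: (R−r)+L cos θ2 = 0.2482;  S2 = (-0.1241, 0.2149, 0.0208)
arm 3 at φ=240.0°: (R−r)+L cos θ3 = 0.1900;  S3 = (-0.0950, -0.1645, -0.1039)
|S₂|²−|S₁|² = -0.0004;  |S₃|²−|S₁|² = -0.0155
plane₁₂: -0.7473x+0.4299y+0.0626z = -0.0004
det = 0.5421;  x = 0.0125+-0.1102z,  y = 0.0209+-0.3372z
sphere 1 gives Az²+Bz+C=0 with A=1.1259, B=0.0591, C=-0.1933;  B²−4AC=0.8738;  roots -0.4414, 0.3889;  negative root z = -0.4414
x = 0.0611, y = 0.1697

(0.0611, 0.1697, -0.4414)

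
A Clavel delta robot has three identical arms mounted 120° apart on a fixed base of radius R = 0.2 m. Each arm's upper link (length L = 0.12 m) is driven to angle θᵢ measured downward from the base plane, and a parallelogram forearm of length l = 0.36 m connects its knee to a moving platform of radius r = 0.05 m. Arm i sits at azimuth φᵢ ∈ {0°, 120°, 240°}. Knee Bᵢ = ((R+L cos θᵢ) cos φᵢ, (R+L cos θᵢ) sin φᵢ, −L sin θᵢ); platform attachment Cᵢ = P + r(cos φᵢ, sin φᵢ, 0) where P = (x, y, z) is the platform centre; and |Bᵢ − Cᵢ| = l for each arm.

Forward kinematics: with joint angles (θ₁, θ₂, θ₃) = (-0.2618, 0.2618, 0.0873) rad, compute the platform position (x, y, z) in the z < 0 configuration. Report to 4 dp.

φ1=0.0°: virtual centre (0.2659, 0.0000, 0.0311), radius l
φ2=120.0°: virtual centre (-0.1330, 0.2303, -0.0311), radius l
centre 3 = (0.2695·cos240.0°, 0.2695·sin240.0°, -0.0105) = (-0.1348, -0.2334, -0.0105)
|centre ₂|²−|centre ₁|² = 0.0000;  |centre ₃|²−|centre ₁|² = 0.0011
[-0.7977 0.4606 -0.1242]·P = 0.0000;  [-0.8014 -0.4669 -0.0830]·P = 0.0011
Cramer: x(z) = -0.0007-0.1298z;  y(z) = -0.0012+0.0449z
sphere 1 gives Az²+Bz+C=0 with A=1.0189, B=0.0070, C=-0.0576;  B²−4AC=0.2347;  roots -0.2411, 0.2343;  negative root z = -0.2411
x = 0.0306, y = -0.0120

(0.0306, -0.0120, -0.2411)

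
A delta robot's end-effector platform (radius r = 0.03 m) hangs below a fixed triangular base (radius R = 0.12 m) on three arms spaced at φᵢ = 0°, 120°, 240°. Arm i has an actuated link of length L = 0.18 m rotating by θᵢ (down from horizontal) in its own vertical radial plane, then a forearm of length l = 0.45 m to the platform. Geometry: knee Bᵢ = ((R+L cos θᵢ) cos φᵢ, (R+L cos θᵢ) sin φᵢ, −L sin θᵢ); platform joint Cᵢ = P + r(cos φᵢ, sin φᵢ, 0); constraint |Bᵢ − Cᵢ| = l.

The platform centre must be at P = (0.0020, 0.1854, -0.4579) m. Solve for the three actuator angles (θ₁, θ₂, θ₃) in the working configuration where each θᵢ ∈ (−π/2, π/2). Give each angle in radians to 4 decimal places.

arm 1 (φ=0.0°): x'=0.0020, y'=0.1854
  A cos θ + B sin θ = C:  0.0880·cos θ + -0.4579·sin θ = -0.2269
  √(A²+B²)=0.4663;  θ1 = -1.3809+2.0790 ≈ 0.6981
rotate P by −φ2: (0.1596, -0.0944, -0.4579)
  e−x'=-0.0696;  (l²−L²−(e−x')²−y'²−z²)/2L = -0.1481
  θ2 = atan2(B,A) + arccos(C/0.4632) = 0.1748
rotate P by −φ3: (-0.1616, -0.0910, -0.4579)
  A=0.2516, B=-0.4579, C=(l²−L²−A²−y'²−z²)/(2L)=-0.3087
  θ3 = atan2(B,A) + arccos(C/0.5225) = 1.1345

θ₁ = 0.6981, θ₂ = 0.1748, θ₃ = 1.1345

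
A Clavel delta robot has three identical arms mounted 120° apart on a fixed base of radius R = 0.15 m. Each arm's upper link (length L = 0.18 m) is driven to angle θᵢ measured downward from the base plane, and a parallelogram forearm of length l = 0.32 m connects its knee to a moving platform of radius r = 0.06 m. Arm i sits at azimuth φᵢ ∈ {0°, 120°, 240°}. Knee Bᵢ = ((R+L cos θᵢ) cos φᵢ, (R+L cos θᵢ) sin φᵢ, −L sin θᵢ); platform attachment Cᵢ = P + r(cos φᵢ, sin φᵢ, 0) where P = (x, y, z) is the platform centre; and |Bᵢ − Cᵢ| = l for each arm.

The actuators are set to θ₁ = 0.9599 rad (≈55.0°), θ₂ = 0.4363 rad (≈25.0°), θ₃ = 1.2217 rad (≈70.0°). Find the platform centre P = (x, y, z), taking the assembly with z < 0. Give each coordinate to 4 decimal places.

(-0.0153, 0.1192, -0.3589)

φ1=0.0°: virtual centre (0.1932, 0.0000, -0.1474), radius l
O2 = (0.2531·cos120.0°, 0.2531·sin120.0°, -0.0761) = (-0.1266, 0.2192, -0.0761)
arm 3 at φ=240.0°: ρ3 = 0.1516;  O3 = (-0.0758, -0.1313, -0.1691)
subtract pairs → two planes through P
linear system: -0.6396x+0.4384y = 0.0108−0.1428z; -0.5381x+-0.2625y = -0.0075−-0.0434z
det = 0.4038;  x = 0.0011+0.0457z,  y = 0.0262+-0.2589z
into |P−O₁|² = l²: 1.0691z² + 0.2637z + -0.0431 = 0;  Δ = 0.2537;  z = -0.3589 or 0.1122 → z<0 root = -0.3589
x = -0.0153, y = 0.1192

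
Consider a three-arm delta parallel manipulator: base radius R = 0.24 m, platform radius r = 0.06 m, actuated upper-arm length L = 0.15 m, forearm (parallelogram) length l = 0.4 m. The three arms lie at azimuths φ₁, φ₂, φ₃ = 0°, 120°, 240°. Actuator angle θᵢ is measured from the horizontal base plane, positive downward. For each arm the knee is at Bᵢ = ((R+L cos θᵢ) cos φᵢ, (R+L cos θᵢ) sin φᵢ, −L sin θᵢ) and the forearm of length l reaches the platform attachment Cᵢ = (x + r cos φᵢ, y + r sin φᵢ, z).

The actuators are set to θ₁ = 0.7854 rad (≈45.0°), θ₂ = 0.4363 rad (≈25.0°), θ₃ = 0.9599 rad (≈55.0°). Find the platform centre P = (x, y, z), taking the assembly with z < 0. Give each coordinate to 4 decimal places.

φ1=0.0°: virtual centre (0.2861, 0.0000, -0.1061), radius l
arm 2 at φ=120.0°: (R−r)+L cos θ2 = 0.3159;  O2 = (-0.1580, 0.2736, -0.0634)
arm 3 at φ=240.0°: (R−r)+L cos θ3 = 0.2660;  O3 = (-0.1330, -0.2304, -0.1229)
eliminate P² terms by subtracting sphere 1 from 2 and 3
[-0.8881 0.5472 0.0854]·P = 0.0108;  [-0.8382 -0.4608 -0.0336]·P = -0.0072
det = 0.8679;  x = -0.0012+0.0241z,  y = 0.0178+-0.1168z
quadratic in z: (1.0142)z²+(0.1941)z+(-0.0659)=0, √Δ=0.5524 → z ∈ {-0.3680, 0.1766}; z = -0.3680 (taking z<0)
x = -0.0100, y = 0.0608

(-0.0100, 0.0608, -0.3680)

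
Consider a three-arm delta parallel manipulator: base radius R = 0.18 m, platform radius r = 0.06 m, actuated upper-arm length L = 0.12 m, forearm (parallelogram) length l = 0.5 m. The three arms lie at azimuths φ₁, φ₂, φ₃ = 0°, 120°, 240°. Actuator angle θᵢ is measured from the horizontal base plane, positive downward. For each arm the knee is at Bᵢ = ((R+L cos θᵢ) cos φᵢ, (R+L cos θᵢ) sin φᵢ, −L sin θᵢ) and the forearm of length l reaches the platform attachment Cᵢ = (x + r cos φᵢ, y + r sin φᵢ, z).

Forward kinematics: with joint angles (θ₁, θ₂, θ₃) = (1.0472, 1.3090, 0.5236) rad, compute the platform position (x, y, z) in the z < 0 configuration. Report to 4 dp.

(-0.0215, -0.1185, -0.5459)

O1 = (0.1800·cos0.0°, 0.1800·sin0.0°, -0.1039) = (0.1800, 0.0000, -0.1039)
φ2=120.0°: virtual centre (-0.0755, 0.1308, -0.1159), radius l
φ3=240.0°: virtual centre (-0.1120, -0.1939, -0.0600), radius l
eliminate P² terms by subtracting sphere 1 from 2 and 3
linear system: -0.5111x+0.2616y = -0.0069−-0.0240z; -0.5839x+-0.3878y = 0.0105−0.0878z
Cramer: x(z) = -0.0002+0.0390z;  y(z) = -0.0269+0.1678z
quadratic in z: (1.0297)z²+(0.1848)z+(-0.2060)=0, √Δ=0.9395 → z ∈ {-0.5459, 0.3665}; z = -0.5459 (taking z<0)
x = -0.0215, y = -0.1185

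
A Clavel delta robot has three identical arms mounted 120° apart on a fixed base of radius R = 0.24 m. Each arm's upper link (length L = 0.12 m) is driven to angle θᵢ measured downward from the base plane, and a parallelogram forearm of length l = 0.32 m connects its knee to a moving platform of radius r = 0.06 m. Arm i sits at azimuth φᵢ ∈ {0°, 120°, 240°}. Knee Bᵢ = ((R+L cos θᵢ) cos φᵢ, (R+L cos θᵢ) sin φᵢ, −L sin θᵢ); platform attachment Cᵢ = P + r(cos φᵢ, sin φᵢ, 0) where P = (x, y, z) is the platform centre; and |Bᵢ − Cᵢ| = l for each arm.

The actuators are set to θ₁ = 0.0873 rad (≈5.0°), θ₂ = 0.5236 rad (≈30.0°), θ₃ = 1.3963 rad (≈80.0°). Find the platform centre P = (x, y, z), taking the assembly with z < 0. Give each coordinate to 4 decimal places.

(0.0726, 0.0738, -0.2236)

O1 = (0.2995·cos0.0°, 0.2995·sin0.0°, -0.0105) = (0.2995, 0.0000, -0.0105)
arm 2 at φ=120.0°: ρ2 = 0.2839;  O2 = (-0.1420, 0.2459, -0.0600)
arm 3 at φ=240.0°: ρ3 = 0.2008;  O3 = (-0.1004, -0.1739, -0.1182)
eliminate P² terms by subtracting sphere 1 from 2 and 3
plane₁₂: -0.8830x+0.4918y+-0.0991z = -0.0056
Cramer: x(z) = 0.0277-0.2004z;  y(z) = 0.0384-0.1584z
into |P−O₁|² = l²: 1.0653z² + 0.1177z + -0.0269 = 0;  Δ = 0.1287;  z = -0.2236 or 0.1131 → z<0 root = -0.2236
x = 0.0726, y = 0.0738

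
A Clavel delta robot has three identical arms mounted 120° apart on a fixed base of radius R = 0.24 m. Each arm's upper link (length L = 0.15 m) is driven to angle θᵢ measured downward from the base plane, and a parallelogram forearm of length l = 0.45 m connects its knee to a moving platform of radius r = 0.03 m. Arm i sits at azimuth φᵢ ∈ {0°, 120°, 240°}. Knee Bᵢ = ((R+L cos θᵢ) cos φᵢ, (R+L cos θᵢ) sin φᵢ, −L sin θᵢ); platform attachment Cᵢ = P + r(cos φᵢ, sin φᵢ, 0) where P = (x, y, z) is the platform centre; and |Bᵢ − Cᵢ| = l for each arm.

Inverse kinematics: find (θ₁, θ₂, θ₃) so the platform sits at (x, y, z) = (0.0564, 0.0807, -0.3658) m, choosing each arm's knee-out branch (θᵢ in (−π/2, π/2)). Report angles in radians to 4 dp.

θ₁ = 0.2620, θ₂ = 0.3491, θ₃ = 1.0470

arm 1 (φ=0.0°): x'=0.0564, y'=0.0807
  A cos θ + B sin θ = C:  0.1536·cos θ + -0.3658·sin θ = 0.0536
  θ1 = atan2(B,A) + arccos(C/0.3967) = 0.2620
rotate P by −φ2: (0.0417, -0.0892, -0.3658)
  A cos θ + B sin θ = C:  0.1683·cos θ + -0.3658·sin θ = 0.0330
  γ=atan2(-0.3658,0.1683)=-1.1396;  ψ=arccos(0.0820)=1.4887;  θ2=γ+ψ≈0.3491
rotate P by −φ3: (-0.0981, 0.0085, -0.3658)
  A cos θ + B sin θ = C:  0.3081·cos θ + -0.3658·sin θ = -0.1627
  γ=atan2(-0.3658,0.3081)=-0.8708;  ψ=arccos(-0.3401)=1.9178;  θ3=γ+ψ≈1.0470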